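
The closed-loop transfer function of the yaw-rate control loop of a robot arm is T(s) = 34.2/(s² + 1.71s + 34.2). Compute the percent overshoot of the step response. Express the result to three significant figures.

%OS ≈ 62.9%

Comparing the denominator to s² + 2ζω_n s + ω_n²: ω_n = √34.2 = 5.85 rad/s, and 2ζω_n = 1.71 so ζ = 1.71/(2·5.85) = 0.146.
%OS = 100 e^{−πζ/√(1−ζ²)} with ζ = 0.146 gives 62.9%.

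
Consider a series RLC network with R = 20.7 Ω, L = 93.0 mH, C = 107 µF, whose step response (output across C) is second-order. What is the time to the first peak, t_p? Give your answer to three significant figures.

t_p ≈ 0.0106 s

For a series RLC circuit (capacitor voltage as output), ω_n = 1/√(LC) = 1/√(93.0 mH · 107 µF) = 317 rad/s.
ζ = (R/2)·√(C/L) = (20.7/2)·√(107 µF/93.0 mH) = 0.351.
The damped frequency ω_d = ω_n√(1−ζ²) = 297 rad/s. t_p = π/ω_d = 0.0106 s.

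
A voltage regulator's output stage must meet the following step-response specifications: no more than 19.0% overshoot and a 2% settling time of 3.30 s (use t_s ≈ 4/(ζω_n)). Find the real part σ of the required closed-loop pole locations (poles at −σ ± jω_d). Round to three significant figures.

The settling-time spec alone fixes σ = ζω_n = 4/t_s = 4/3.30 = 1.21.
(Overshoot then fixes ζ = 0.467 and hence ω_d = σ·√(1−ζ²)/ζ = 2.29 rad/s.)

σ ≈ 1.21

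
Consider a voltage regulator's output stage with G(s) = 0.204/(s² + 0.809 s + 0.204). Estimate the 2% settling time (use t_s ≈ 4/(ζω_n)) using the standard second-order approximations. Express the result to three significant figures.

t_s ≈ 9.89 s

ω_n = √0.204 = 0.452 rad/s; ζ = 0.809/(2·0.452) = 0.896.
t_s ≈ 4/(ζω_n) = 4/(0.896·0.452) = 9.89 s.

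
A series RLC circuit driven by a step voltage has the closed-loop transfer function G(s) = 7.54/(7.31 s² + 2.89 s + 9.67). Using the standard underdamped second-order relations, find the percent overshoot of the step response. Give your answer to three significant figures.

Dividing through by 7.31: denominator becomes s² + 0.3953 s + 1.323.
So ω_n = √1.323 = 1.15 rad/s and ζ = 0.3953/(2·1.15) = 0.172.
%OS = 100·exp(−πζ/√(1−ζ²)) = 57.8%.

%OS ≈ 57.8%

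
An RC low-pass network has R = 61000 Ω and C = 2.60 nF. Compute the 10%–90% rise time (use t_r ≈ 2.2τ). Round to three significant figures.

t_r ≈ 0.000349 s

τ = RC = 61000 × 2.60 nF = 0.000159 s.
t_r ≈ 2.2τ = 0.000349 s.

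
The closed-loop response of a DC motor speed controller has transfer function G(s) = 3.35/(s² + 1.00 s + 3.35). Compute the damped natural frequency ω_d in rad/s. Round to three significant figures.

Comparing the denominator to s² + 2ζω_n s + ω_n²: ω_n = √3.35 = 1.83 rad/s, and 2ζω_n = 1.00 so ζ = 1.00/(2·1.83) = 0.273.
The damped frequency ω_d = ω_n√(1−ζ²) = 1.76 rad/s.

ω_d ≈ 1.76 rad/s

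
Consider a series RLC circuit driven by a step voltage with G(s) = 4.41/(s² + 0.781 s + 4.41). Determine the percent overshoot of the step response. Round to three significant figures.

Matching coefficients with s² + 2ζω_n s + ω_n² gives ω_n² = 4.41 ⇒ ω_n = 2.10 rad/s, and ζ = 0.781/(2ω_n) = 0.186.
%OS = 100 e^{−πζ/√(1−ζ²)} with ζ = 0.186 gives 55.2%.

%OS ≈ 55.2%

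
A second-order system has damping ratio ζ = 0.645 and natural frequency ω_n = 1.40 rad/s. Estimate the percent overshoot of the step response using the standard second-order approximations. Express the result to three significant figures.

For an underdamped second-order system, %OS = 100·exp(−πζ/√(1−ζ²)).
πζ/√(1−ζ²) = π·0.645/√(1−0.416) = 2.652, so %OS = 100·e^(−2.652) = 7.05%.

%OS ≈ 7.05%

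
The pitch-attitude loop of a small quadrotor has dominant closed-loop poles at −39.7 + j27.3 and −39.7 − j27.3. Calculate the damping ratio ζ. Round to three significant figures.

The poles are at −σ ± jω_d with σ = 39.7 and ω_d = 27.3, so ω_n = √(σ²+ω_d²) = 48.2 rad/s and ζ = σ/ω_n = 0.824.

ζ ≈ 0.824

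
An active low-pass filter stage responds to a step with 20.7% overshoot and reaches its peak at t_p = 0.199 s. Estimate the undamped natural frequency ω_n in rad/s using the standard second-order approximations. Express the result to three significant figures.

The overshoot fixes ζ = −ln(OS)/√(π²+ln²(OS)) = 0.448.
From t_p = π/ω_d, ω_d = π/0.199 = 15.8 rad/s, so ω_n = ω_d/√(1−ζ²) = 17.7 rad/s.

ω_n ≈ 17.7 rad/s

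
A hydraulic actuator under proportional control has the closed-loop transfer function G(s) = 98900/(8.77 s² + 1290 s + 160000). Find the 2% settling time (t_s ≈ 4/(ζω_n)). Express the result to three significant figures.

Dividing through by 8.77: denominator becomes s² + 147.1 s + 18240.
So ω_n = √18240 = 135 rad/s and ζ = 147.1/(2·135) = 0.545.
t_s ≈ 4/(ζω_n) = 0.0544 s.

t_s ≈ 0.0544 s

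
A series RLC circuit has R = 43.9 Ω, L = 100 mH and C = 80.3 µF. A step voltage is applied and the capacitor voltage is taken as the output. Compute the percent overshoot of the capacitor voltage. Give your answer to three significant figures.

For a series RLC circuit (capacitor voltage as output), ω_n = 1/√(LC) = 1/√(100 mH · 80.3 µF) = 353 rad/s.
ζ = (R/2)·√(C/L) = (43.9/2)·√(80.3 µF/100 mH) = 0.622.
Overshoot: exp(−π·0.622/√(1−0.622²)) = 0.0824, i.e. 8.24%.

%OS ≈ 8.24%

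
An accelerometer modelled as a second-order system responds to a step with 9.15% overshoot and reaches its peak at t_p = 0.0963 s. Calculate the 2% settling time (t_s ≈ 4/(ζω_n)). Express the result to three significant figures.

ζ from %OS: ζ = |ln 0.0915|/√(π²+ln²0.0915) = 0.606.
t_p = π/ω_d ⇒ ω_d = 32.6 rad/s; then ω_n = ω_d/√(1−ζ²) = 41.0 rad/s.
t_s ≈ 4/(ζω_n) = 4/(0.606·41.0) = 0.161 s.

t_s ≈ 0.161 s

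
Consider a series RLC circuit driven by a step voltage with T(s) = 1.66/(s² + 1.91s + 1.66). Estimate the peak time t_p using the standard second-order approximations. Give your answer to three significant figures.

t_p ≈ 3.63 s

Comparing the denominator to s² + 2ζω_n s + ω_n²: ω_n = √1.66 = 1.29 rad/s, and 2ζω_n = 1.91 so ζ = 1.91/(2·1.29) = 0.741.
ω_d = 1.29·√(1 − 0.741²) = 0.865 rad/s. Then t_p = π/ω_d = 3.63 s.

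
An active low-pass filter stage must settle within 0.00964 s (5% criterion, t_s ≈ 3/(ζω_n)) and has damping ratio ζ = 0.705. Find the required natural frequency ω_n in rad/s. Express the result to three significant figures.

Rearranging t_s ≈ 3/(ζω_n) gives ω_n = 3/(ζ·t_s) = 3/(0.705 × 0.00964) = 441 rad/s.

ω_n ≈ 441 rad/s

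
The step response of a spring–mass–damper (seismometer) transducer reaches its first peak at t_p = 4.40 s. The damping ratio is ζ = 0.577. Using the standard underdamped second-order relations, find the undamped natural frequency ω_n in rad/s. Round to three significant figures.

ω_n ≈ 0.874 rad/s

Peak time t_p = π/ω_d, so ω_d = π/t_p = π/4.40 = 0.714 rad/s.
ω_n = ω_d/√(1−ζ²) = 0.714/√0.667 = 0.874 rad/s.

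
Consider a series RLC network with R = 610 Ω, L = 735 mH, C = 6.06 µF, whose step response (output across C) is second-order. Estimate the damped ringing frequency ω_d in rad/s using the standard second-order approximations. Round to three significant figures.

For a series RLC circuit (capacitor voltage as output), ω_n = 1/√(LC) = 1/√(735 mH · 6.06 µF) = 474 rad/s.
ζ = (R/2)·√(C/L) = (610/2)·√(6.06 µF/735 mH) = 0.876.
ω_d = ω_n√(1−ζ²) = 229 rad/s.

ω_d ≈ 229 rad/s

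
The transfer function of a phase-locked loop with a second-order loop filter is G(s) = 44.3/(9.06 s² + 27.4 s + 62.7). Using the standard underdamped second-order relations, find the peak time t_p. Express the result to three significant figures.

t_p ≈ 1.46 s

Dividing through by 9.06: denominator becomes s² + 3.024 s + 6.921.
So ω_n = √6.921 = 2.63 rad/s and ζ = 3.024/(2·2.63) = 0.575.
ω_d = 2.63·√(1 − 0.575²) = 2.15 rad/s. t_p = π/ω_d = 1.46 s.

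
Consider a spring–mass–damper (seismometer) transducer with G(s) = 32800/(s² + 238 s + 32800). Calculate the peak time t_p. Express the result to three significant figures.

t_p ≈ 0.0230 s

Matching coefficients with s² + 2ζω_n s + ω_n² gives ω_n² = 32800 ⇒ ω_n = 181 rad/s, and ζ = 238/(2ω_n) = 0.657.
The damped frequency ω_d = ω_n√(1−ζ²) = 137 rad/s. Then t_p = π/ω_d = 0.0230 s.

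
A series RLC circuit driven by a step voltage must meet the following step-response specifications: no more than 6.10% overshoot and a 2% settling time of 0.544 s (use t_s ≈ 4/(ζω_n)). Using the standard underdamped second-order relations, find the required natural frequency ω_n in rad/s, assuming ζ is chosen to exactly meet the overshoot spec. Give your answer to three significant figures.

ζ = −ln(OS)/√(π² + (ln OS)²). With OS = 0.0610, ln OS = −2.797 and ζ = 2.797/4.206 = 0.665.
Then ω_n = 4/(ζ t_s) = 4/(0.665 × 0.544) = 11.1 rad/s.

ω_n ≈ 11.1 rad/s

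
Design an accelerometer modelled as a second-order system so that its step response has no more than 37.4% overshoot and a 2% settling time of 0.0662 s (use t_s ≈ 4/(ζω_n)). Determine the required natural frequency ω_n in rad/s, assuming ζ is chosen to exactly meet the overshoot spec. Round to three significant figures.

ω_n ≈ 202 rad/s

From %OS = 100·exp(−πζ/√(1−ζ²)), invert to get ζ = −ln(OS)/√(π² + ln²(OS)) with OS = 0.374.
−ln 0.374 = 0.9835, so ζ = 0.9835/√(π² + 0.9673) = 0.299.
Then ω_n = 4/(ζ t_s) = 4/(0.299 × 0.0662) = 202 rad/s.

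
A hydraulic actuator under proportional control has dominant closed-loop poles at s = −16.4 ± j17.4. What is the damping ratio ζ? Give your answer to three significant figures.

With σ = 16.4, ω_d = 17.4: ω_n = √(σ²+ω_d²) = 23.9 rad/s, ζ = σ/ω_n = 0.686.

ζ ≈ 0.686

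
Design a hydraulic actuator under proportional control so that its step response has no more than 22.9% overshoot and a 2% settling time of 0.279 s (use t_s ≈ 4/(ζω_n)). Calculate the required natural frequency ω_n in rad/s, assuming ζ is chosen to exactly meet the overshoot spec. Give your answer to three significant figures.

ω_n ≈ 33.8 rad/s

From %OS = 100·exp(−πζ/√(1−ζ²)), invert to get ζ = −ln(OS)/√(π² + ln²(OS)) with OS = 0.229.
−ln 0.229 = 1.474, so ζ = 1.474/√(π² + 2.173) = 0.425.
Then ω_n = 4/(ζ t_s) = 4/(0.425 × 0.279) = 33.8 rad/s.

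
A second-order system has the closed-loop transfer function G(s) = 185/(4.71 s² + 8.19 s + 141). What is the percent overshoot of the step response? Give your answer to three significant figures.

Dividing through by 4.71: denominator becomes s² + 1.739 s + 29.94.
So ω_n = √29.94 = 5.47 rad/s and ζ = 1.739/(2·5.47) = 0.159.
Overshoot: exp(−π·0.159/√(1−0.159²)) = 0.603, i.e. 60.3%.

%OS ≈ 60.3%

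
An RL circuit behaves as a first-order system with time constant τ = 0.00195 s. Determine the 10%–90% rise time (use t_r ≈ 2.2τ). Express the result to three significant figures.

t_r ≈ 0.00429 s

t_r ≈ 2.2τ = 0.00429 s.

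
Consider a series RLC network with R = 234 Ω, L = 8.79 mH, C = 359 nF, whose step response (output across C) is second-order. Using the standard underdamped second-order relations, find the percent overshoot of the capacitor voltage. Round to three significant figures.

%OS ≈ 2.91%

For a series RLC circuit (capacitor voltage as output), ω_n = 1/√(LC) = 1/√(8.79 mH · 359 nF) = 17800 rad/s.
ζ = (R/2)·√(C/L) = (234/2)·√(359 nF/8.79 mH) = 0.748.
%OS = 100·exp(−πζ/√(1−ζ²)) = 2.91%.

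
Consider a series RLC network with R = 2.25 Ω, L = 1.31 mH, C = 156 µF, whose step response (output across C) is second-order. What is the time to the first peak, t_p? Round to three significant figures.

t_p ≈ 0.00154 s

For a series RLC circuit (capacitor voltage as output), ω_n = 1/√(LC) = 1/√(1.31 mH · 156 µF) = 2210 rad/s.
ζ = (R/2)·√(C/L) = (2.25/2)·√(156 µF/1.31 mH) = 0.388.
ω_d = 2210·√(1 − 0.388²) = 2040 rad/s. t_p = π/ω_d = 0.00154 s.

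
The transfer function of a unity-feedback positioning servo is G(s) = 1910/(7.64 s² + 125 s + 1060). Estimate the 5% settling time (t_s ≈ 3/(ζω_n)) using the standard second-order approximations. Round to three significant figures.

t_s ≈ 0.367 s

Dividing through by 7.64: denominator becomes s² + 16.36 s + 138.7.
So ω_n = √138.7 = 11.8 rad/s and ζ = 16.36/(2·11.8) = 0.695.
t_s ≈ 3/(ζω_n) = 0.367 s.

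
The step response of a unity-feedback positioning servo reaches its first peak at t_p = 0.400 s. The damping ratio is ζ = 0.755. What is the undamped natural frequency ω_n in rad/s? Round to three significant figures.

Peak time t_p = π/ω_d, so ω_d = π/t_p = π/0.400 = 7.85 rad/s.
ω_n = ω_d/√(1−ζ²) = 7.85/√0.430 = 12.0 rad/s.

ω_n ≈ 12.0 rad/s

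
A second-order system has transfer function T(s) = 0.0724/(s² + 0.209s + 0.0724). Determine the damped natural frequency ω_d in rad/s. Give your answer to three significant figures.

Matching coefficients with s² + 2ζω_n s + ω_n² gives ω_n² = 0.0724 ⇒ ω_n = 0.269 rad/s, and ζ = 0.209/(2ω_n) = 0.388.
ω_d = 0.269·√(1 − 0.388²) = 0.248 rad/s.

ω_d ≈ 0.248 rad/s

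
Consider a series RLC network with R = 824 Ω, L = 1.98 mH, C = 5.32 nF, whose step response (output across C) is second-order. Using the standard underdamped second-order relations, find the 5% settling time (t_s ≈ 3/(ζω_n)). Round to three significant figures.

t_s ≈ 0.0000144 s

For a series RLC circuit (capacitor voltage as output), ω_n = 1/√(LC) = 1/√(1.98 mH · 5.32 nF) = 308000 rad/s.
ζ = (R/2)·√(C/L) = (824/2)·√(5.32 nF/1.98 mH) = 0.675.
t_s ≈ 3/(ζω_n) = 0.0000144 s.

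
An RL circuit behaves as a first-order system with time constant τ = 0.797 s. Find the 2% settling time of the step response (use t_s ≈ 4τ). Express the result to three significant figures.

t_s ≈ 3.19 s

t_s ≈ 4τ = 3.19 s.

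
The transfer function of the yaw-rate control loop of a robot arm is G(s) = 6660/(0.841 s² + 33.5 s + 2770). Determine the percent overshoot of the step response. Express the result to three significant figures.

Dividing through by 0.841: denominator becomes s² + 39.83 s + 3294.
So ω_n = √3294 = 57.4 rad/s and ζ = 39.83/(2·57.4) = 0.347.
Overshoot: exp(−π·0.347/√(1−0.347²)) = 0.313, i.e. 31.3%.

%OS ≈ 31.3%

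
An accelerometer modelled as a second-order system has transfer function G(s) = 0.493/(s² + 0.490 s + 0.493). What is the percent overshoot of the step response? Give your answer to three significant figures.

%OS ≈ 31.0%

ω_n = √0.493 = 0.702 rad/s; ζ = 0.490/(2·0.702) = 0.349.
%OS = 100 e^{−πζ/√(1−ζ²)} with ζ = 0.349 gives 31.0%.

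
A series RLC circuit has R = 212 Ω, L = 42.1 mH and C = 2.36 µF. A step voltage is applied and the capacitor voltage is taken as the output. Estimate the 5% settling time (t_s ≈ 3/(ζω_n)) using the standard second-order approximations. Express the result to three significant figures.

t_s ≈ 0.00119 s

For a series RLC circuit (capacitor voltage as output), ω_n = 1/√(LC) = 1/√(42.1 mH · 2.36 µF) = 3170 rad/s.
ζ = (R/2)·√(C/L) = (212/2)·√(2.36 µF/42.1 mH) = 0.794.
t_s ≈ 3/(ζω_n) = 0.00119 s.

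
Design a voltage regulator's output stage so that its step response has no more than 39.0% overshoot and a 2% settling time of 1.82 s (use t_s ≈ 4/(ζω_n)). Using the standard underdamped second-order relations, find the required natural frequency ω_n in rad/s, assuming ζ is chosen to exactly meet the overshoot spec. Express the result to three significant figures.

ω_n ≈ 7.66 rad/s

Inverting the overshoot relation: ζ = |ln 0.390|/√(π² + ln²0.390) = 0.287.
Then ω_n = 4/(ζ t_s) = 4/(0.287 × 1.82) = 7.66 rad/s.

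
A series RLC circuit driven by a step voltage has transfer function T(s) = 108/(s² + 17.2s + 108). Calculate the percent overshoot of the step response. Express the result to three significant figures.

%OS ≈ 0.975%

Comparing the denominator to s² + 2ζω_n s + ω_n²: ω_n = √108 = 10.4 rad/s, and 2ζω_n = 17.2 so ζ = 17.2/(2·10.4) = 0.828.
%OS = 100·exp(−πζ/√(1−ζ²)) = 0.975%.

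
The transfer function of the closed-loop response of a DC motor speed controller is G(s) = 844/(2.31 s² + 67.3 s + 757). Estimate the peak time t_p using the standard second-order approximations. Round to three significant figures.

Dividing through by 2.31: denominator becomes s² + 29.13 s + 327.7.
So ω_n = √327.7 = 18.1 rad/s and ζ = 29.13/(2·18.1) = 0.805.
ω_d = 18.1·√(1 − 0.805²) = 10.7 rad/s. t_p = π/ω_d = 0.292 s.

t_p ≈ 0.292 s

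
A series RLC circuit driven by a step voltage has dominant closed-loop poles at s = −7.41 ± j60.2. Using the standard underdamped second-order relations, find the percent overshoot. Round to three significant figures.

With σ = 7.41, ω_d = 60.2: ω_n = √(σ²+ω_d²) = 60.7 rad/s, ζ = σ/ω_n = 0.122.
%OS = 100·exp(−πζ/√(1−ζ²)) = 67.9%.

%OS ≈ 67.9%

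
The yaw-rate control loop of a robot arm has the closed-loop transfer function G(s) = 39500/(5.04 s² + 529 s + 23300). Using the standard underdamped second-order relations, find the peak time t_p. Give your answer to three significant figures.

Dividing through by 5.04: denominator becomes s² + 105.0 s + 4623.
So ω_n = √4623 = 68.0 rad/s and ζ = 105.0/(2·68.0) = 0.772.
ω_d = ω_n√(1−ζ²) = 43.2 rad/s. t_p = π/ω_d = 0.0727 s.

t_p ≈ 0.0727 s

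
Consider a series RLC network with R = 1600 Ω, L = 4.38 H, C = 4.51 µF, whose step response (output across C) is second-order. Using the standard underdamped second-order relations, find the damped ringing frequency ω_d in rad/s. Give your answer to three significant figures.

ω_d ≈ 131 rad/s

For a series RLC circuit (capacitor voltage as output), ω_n = 1/√(LC) = 1/√(4.38 H · 4.51 µF) = 225 rad/s.
ζ = (R/2)·√(C/L) = (1600/2)·√(4.51 µF/4.38 H) = 0.812.
ω_d = 225·√(1 − 0.812²) = 131 rad/s.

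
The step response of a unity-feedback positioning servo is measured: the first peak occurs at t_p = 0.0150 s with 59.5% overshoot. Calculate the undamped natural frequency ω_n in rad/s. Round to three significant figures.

ω_n ≈ 212 rad/s

The overshoot fixes ζ = −ln(OS)/√(π²+ln²(OS)) = 0.163.
From t_p = π/ω_d, ω_d = π/0.0150 = 209 rad/s, so ω_n = ω_d/√(1−ζ²) = 212 rad/s.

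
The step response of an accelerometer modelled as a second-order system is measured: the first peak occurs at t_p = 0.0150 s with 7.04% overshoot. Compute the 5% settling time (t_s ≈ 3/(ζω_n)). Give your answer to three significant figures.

The overshoot fixes ζ = −ln(OS)/√(π²+ln²(OS)) = 0.645.
t_p = π/ω_d ⇒ ω_d = 209 rad/s; then ω_n = ω_d/√(1−ζ²) = 274 rad/s.
t_s ≈ 3/(ζω_n) = 3/(0.645·274) = 0.0170 s.

t_s ≈ 0.0170 s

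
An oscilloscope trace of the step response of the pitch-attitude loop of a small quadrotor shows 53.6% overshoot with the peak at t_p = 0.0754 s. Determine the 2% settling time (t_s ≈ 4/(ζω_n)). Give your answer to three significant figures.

The overshoot fixes ζ = −ln(OS)/√(π²+ln²(OS)) = 0.195.
t_p = π/ω_d ⇒ ω_d = 41.7 rad/s; then ω_n = ω_d/√(1−ζ²) = 42.5 rad/s.
t_s ≈ 4/(ζω_n) = 4/(0.195·42.5) = 0.484 s.

t_s ≈ 0.484 s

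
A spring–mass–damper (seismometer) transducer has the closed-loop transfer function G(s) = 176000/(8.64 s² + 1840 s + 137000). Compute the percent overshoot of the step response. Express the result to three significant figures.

Dividing through by 8.64: denominator becomes s² + 213.0 s + 15860.
So ω_n = √15860 = 126 rad/s and ζ = 213.0/(2·126) = 0.846.
Overshoot: exp(−π·0.846/√(1−0.846²)) = 0.00690, i.e. 0.690%.

%OS ≈ 0.690%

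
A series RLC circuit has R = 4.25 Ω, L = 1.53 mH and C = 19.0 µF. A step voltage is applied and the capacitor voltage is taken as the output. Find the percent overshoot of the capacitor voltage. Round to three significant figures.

%OS ≈ 46.5%

For a series RLC circuit (capacitor voltage as output), ω_n = 1/√(LC) = 1/√(1.53 mH · 19.0 µF) = 5870 rad/s.
ζ = (R/2)·√(C/L) = (4.25/2)·√(19.0 µF/1.53 mH) = 0.237.
Overshoot: exp(−π·0.237/√(1−0.237²)) = 0.465, i.e. 46.5%.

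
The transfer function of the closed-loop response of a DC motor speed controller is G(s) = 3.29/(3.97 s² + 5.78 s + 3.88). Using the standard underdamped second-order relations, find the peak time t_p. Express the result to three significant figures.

t_p ≈ 4.70 s

Dividing through by 3.97: denominator becomes s² + 1.456 s + 0.9773.
So ω_n = √0.9773 = 0.989 rad/s and ζ = 1.456/(2·0.989) = 0.736.
The damped frequency ω_d = ω_n√(1−ζ²) = 0.669 rad/s. t_p = π/ω_d = 4.70 s.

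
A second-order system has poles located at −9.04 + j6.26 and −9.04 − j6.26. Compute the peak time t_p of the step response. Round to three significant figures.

t_p = π/ω_d with ω_d = 6.26 (the imaginary part), so t_p = 0.502 s.

t_p ≈ 0.502 s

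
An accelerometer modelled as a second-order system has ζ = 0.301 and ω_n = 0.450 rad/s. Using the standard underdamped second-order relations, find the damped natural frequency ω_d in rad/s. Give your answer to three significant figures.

ω_d = ω_n√(1−ζ²) = 0.450·√0.909 = 0.429 rad/s.

ω_d ≈ 0.429 rad/s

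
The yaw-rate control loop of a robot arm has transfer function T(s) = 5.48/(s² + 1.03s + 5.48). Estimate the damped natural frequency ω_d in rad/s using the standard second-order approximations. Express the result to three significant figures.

Comparing the denominator to s² + 2ζω_n s + ω_n²: ω_n = √5.48 = 2.34 rad/s, and 2ζω_n = 1.03 so ζ = 1.03/(2·2.34) = 0.220.
ω_d = ω_n√(1−ζ²) = 2.28 rad/s.

ω_d ≈ 2.28 rad/s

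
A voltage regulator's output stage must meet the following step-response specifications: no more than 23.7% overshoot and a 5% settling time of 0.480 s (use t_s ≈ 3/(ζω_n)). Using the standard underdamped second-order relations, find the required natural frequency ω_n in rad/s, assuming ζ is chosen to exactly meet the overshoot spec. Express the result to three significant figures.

From %OS = 100·exp(−πζ/√(1−ζ²)), invert to get ζ = −ln(OS)/√(π² + ln²(OS)) with OS = 0.237.
−ln 0.237 = 1.440, so ζ = 1.440/√(π² + 2.073) = 0.417.
From t_s ≈ 3/(ζω_n): ω_n = 3/(ζ·t_s) = 3/(0.417·0.480) = 15.0 rad/s.

ω_n ≈ 15.0 rad/s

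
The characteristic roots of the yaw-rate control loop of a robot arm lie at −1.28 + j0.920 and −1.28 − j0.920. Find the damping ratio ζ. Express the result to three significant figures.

ζ ≈ 0.812

The poles are at −σ ± jω_d with σ = 1.28 and ω_d = 0.920, so ω_n = √(σ²+ω_d²) = 1.58 rad/s and ζ = σ/ω_n = 0.812.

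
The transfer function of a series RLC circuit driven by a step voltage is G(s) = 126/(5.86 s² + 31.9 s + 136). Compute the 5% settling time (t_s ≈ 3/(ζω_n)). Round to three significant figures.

Dividing through by 5.86: denominator becomes s² + 5.444 s + 23.21.
So ω_n = √23.21 = 4.82 rad/s and ζ = 5.444/(2·4.82) = 0.565.
t_s ≈ 3/(ζω_n) = 1.10 s.

t_s ≈ 1.10 s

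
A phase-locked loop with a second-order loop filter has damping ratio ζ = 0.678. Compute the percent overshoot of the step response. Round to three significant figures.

For an underdamped second-order system, %OS = 100·exp(−πζ/√(1−ζ²)).
πζ/√(1−ζ²) = π·0.678/√(1−0.460) = 2.898, so %OS = 100·e^(−2.898) = 5.51%.

%OS ≈ 5.51%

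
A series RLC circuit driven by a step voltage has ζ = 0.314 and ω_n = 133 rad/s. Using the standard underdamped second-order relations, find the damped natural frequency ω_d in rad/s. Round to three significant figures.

ω_d ≈ 126 rad/s

ω_d = ω_n√(1−ζ²) = 133·√0.901 = 126 rad/s.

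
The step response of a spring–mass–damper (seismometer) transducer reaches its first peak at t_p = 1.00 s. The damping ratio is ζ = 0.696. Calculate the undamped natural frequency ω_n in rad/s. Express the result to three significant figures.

Peak time t_p = π/ω_d, so ω_d = π/t_p = π/1.00 = 3.14 rad/s.
ω_n = ω_d/√(1−ζ²) = 3.14/√0.516 = 4.38 rad/s.

ω_n ≈ 4.38 rad/s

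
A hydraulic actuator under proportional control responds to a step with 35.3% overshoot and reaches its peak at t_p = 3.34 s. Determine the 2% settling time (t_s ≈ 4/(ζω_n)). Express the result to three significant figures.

t_s ≈ 12.8 s

ζ from %OS: ζ = |ln 0.353|/√(π²+ln²0.353) = 0.315.
From t_p = π/ω_d, ω_d = π/3.34 = 0.941 rad/s, so ω_n = ω_d/√(1−ζ²) = 0.991 rad/s.
t_s ≈ 4/(ζω_n) = 4/(0.315·0.991) = 12.8 s.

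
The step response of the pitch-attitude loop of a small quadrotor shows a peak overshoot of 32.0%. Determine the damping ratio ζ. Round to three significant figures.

ζ = −ln(OS)/√(π² + (ln OS)²). With OS = 0.320, ln OS = −1.139 and ζ = 1.139/3.342 = 0.341.

ζ ≈ 0.341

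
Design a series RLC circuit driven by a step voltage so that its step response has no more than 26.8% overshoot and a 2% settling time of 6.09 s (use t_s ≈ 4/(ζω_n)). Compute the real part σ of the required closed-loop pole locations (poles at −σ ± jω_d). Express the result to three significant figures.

The settling-time spec alone fixes σ = ζω_n = 4/t_s = 4/6.09 = 0.657.
(Overshoot then fixes ζ = 0.387 and hence ω_d = σ·√(1−ζ²)/ζ = 1.57 rad/s.)

σ ≈ 0.657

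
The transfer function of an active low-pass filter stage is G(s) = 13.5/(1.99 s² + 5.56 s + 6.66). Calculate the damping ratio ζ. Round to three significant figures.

ζ ≈ 0.764

Dividing through by 1.99: denominator becomes s² + 2.794 s + 3.347.
So ω_n = √3.347 = 1.83 rad/s and ζ = 2.794/(2·1.83) = 0.764.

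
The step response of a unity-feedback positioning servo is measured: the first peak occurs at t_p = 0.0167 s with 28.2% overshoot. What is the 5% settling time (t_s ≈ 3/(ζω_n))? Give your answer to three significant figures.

t_s ≈ 0.0396 s

The overshoot fixes ζ = −ln(OS)/√(π²+ln²(OS)) = 0.374.
From t_p = π/ω_d, ω_d = π/0.0167 = 188 rad/s, so ω_n = ω_d/√(1−ζ²) = 203 rad/s.
t_s ≈ 3/(ζω_n) = 3/(0.374·203) = 0.0396 s.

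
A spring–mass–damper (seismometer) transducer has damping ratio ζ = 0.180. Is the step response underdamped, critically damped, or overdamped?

underdamped

Since ζ = 0.180 < 1, the system is underdamped.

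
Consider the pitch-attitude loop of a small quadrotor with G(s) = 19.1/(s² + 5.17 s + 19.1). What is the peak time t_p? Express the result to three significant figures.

ω_n = √19.1 = 4.37 rad/s; ζ = 5.17/(2·4.37) = 0.591.
The damped frequency ω_d = ω_n√(1−ζ²) = 3.52 rad/s. Then t_p = π/ω_d = 0.892 s.

t_p ≈ 0.892 s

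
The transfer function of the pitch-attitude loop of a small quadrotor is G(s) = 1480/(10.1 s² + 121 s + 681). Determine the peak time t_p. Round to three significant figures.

Dividing through by 10.1: denominator becomes s² + 11.98 s + 67.43.
So ω_n = √67.43 = 8.21 rad/s and ζ = 11.98/(2·8.21) = 0.729.
ω_d = 8.21·√(1 − 0.729²) = 5.62 rad/s. t_p = π/ω_d = 0.559 s.

t_p ≈ 0.559 s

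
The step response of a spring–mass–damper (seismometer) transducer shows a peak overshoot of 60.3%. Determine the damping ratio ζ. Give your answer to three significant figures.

ζ ≈ 0.159

Inverting the overshoot relation: ζ = |ln 0.603|/√(π² + ln²0.603) = 0.159.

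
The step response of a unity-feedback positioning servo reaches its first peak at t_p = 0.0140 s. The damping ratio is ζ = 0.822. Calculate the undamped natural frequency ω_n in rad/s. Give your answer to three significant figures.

Peak time t_p = π/ω_d, so ω_d = π/t_p = π/0.0140 = 224 rad/s.
ω_n = ω_d/√(1−ζ²) = 224/√0.324 = 394 rad/s.

ω_n ≈ 394 rad/s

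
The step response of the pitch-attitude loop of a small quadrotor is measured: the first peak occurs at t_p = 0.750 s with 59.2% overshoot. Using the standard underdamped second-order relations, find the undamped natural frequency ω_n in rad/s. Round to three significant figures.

The overshoot fixes ζ = −ln(OS)/√(π²+ln²(OS)) = 0.165.
From t_p = π/ω_d, ω_d = π/0.750 = 4.19 rad/s, so ω_n = ω_d/√(1−ζ²) = 4.25 rad/s.

ω_n ≈ 4.25 rad/s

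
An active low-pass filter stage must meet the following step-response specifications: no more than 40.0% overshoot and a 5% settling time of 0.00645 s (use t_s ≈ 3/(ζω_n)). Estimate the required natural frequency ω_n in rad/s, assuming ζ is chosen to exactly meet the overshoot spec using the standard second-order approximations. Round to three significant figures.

ω_n ≈ 1660 rad/s

From %OS = 100·exp(−πζ/√(1−ζ²)), invert to get ζ = −ln(OS)/√(π² + ln²(OS)) with OS = 0.400.
−ln 0.400 = 0.9163, so ζ = 0.9163/√(π² + 0.8396) = 0.280.
From t_s ≈ 3/(ζω_n): ω_n = 3/(ζ·t_s) = 3/(0.280·0.00645) = 1660 rad/s.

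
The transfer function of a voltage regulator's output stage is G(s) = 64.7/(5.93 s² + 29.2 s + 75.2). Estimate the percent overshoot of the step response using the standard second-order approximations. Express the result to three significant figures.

%OS ≈ 4.95%

Dividing through by 5.93: denominator becomes s² + 4.924 s + 12.68.
So ω_n = √12.68 = 3.56 rad/s and ζ = 4.924/(2·3.56) = 0.691.
Overshoot: exp(−π·0.691/√(1−0.691²)) = 0.0495, i.e. 4.95%.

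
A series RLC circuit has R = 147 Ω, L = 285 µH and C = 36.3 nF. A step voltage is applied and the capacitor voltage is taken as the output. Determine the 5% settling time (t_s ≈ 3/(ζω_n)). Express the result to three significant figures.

For a series RLC circuit (capacitor voltage as output), ω_n = 1/√(LC) = 1/√(285 µH · 36.3 nF) = 311000 rad/s.
ζ = (R/2)·√(C/L) = (147/2)·√(36.3 nF/285 µH) = 0.830.
t_s ≈ 3/(ζω_n) = 0.0000116 s.

t_s ≈ 0.0000116 s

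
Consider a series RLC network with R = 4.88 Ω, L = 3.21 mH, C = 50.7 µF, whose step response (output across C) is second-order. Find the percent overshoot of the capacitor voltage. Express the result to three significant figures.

For a series RLC circuit (capacitor voltage as output), ω_n = 1/√(LC) = 1/√(3.21 mH · 50.7 µF) = 2480 rad/s.
ζ = (R/2)·√(C/L) = (4.88/2)·√(50.7 µF/3.21 mH) = 0.307.
%OS = 100·exp(−πζ/√(1−ζ²)) = 36.3%.

%OS ≈ 36.3%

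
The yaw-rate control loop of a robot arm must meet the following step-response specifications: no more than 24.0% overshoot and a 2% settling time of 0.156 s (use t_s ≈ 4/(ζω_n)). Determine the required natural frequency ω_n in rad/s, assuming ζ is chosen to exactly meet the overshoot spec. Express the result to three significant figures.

From %OS = 100·exp(−πζ/√(1−ζ²)), invert to get ζ = −ln(OS)/√(π² + ln²(OS)) with OS = 0.240.
−ln 0.240 = 1.427, so ζ = 1.427/√(π² + 2.037) = 0.414.
From t_s ≈ 4/(ζω_n): ω_n = 4/(ζ·t_s) = 4/(0.414·0.156) = 62.0 rad/s.

ω_n ≈ 62.0 rad/s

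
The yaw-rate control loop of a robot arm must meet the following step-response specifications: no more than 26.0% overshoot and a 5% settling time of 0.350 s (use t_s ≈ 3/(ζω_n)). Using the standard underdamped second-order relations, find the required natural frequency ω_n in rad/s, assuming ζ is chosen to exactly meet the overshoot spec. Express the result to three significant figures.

ω_n ≈ 21.8 rad/s

Inverting the overshoot relation: ζ = |ln 0.260|/√(π² + ln²0.260) = 0.394.
Then ω_n = 3/(ζ t_s) = 3/(0.394 × 0.350) = 21.8 rad/s.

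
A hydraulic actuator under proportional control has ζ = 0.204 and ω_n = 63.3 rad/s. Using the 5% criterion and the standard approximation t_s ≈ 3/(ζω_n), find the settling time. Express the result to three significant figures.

t_s ≈ 0.232 s

t_s ≈ 3/(ζω_n) = 3/(0.204 × 63.3) = 0.232 s.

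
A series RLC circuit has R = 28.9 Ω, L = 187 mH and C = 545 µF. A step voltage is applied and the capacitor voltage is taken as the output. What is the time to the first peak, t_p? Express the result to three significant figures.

t_p ≈ 0.0507 s

For a series RLC circuit (capacitor voltage as output), ω_n = 1/√(LC) = 1/√(187 mH · 545 µF) = 99.1 rad/s.
ζ = (R/2)·√(C/L) = (28.9/2)·√(545 µF/187 mH) = 0.780.
ω_d = ω_n√(1−ζ²) = 62.0 rad/s. t_p = π/ω_d = 0.0507 s.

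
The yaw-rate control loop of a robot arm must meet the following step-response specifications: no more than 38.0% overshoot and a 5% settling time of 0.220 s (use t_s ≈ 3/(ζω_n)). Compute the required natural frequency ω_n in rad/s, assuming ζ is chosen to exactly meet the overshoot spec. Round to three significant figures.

ζ = −ln(OS)/√(π² + (ln OS)²). With OS = 0.380, ln OS = −0.9676 and ζ = 0.9676/3.287 = 0.294.
Then ω_n = 3/(ζ t_s) = 3/(0.294 × 0.220) = 46.3 rad/s.

ω_n ≈ 46.3 rad/s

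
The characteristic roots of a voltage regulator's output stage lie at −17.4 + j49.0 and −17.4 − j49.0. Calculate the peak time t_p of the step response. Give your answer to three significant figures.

t_p = π/ω_d with ω_d = 49.0 (the imaginary part), so t_p = 0.0641 s.

t_p ≈ 0.0641 s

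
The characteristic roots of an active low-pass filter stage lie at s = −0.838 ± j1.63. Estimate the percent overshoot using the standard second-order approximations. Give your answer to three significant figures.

%OS ≈ 19.9%

With σ = 0.838, ω_d = 1.63: ω_n = √(σ²+ω_d²) = 1.83 rad/s, ζ = σ/ω_n = 0.457.
%OS = 100·exp(−πζ/√(1−ζ²)) = 19.9%.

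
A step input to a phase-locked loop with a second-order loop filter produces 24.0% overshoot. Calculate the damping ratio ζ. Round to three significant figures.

ζ = −ln(OS)/√(π² + (ln OS)²). With OS = 0.240, ln OS = −1.427 and ζ = 1.427/3.451 = 0.414.

ζ ≈ 0.414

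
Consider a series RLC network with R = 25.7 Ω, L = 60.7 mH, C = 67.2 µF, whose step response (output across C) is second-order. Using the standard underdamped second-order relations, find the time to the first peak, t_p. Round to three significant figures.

For a series RLC circuit (capacitor voltage as output), ω_n = 1/√(LC) = 1/√(60.7 mH · 67.2 µF) = 495 rad/s.
ζ = (R/2)·√(C/L) = (25.7/2)·√(67.2 µF/60.7 mH) = 0.428.
ω_d = 495·√(1 − 0.428²) = 448 rad/s. t_p = π/ω_d = 0.00702 s.

t_p ≈ 0.00702 s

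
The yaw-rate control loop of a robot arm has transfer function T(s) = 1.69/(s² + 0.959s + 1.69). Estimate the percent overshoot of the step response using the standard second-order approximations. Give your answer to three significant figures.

ω_n = √1.69 = 1.30 rad/s; ζ = 0.959/(2·1.30) = 0.369.
Overshoot: exp(−π·0.369/√(1−0.369²)) = 0.287, i.e. 28.7%.

%OS ≈ 28.7%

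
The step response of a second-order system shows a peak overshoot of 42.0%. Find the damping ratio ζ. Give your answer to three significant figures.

Inverting the overshoot relation: ζ = |ln 0.420|/√(π² + ln²0.420) = 0.266.

ζ ≈ 0.266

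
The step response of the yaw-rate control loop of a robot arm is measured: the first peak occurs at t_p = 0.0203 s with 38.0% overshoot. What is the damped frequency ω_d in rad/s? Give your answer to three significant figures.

ω_d ≈ 155 rad/s

t_p = π/ω_d, so ω_d = π/0.0203 = 155 rad/s.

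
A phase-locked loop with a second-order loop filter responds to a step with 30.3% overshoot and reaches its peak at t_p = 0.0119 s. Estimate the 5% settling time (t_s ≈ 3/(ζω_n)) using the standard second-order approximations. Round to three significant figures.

t_s ≈ 0.0299 s

From the overshoot, ζ = −ln(OS)/√(π²+ln²(OS)) = 0.355.
t_p = π/ω_d ⇒ ω_d = 264 rad/s; then ω_n = ω_d/√(1−ζ²) = 282 rad/s.
t_s ≈ 3/(ζω_n) = 3/(0.355·282) = 0.0299 s.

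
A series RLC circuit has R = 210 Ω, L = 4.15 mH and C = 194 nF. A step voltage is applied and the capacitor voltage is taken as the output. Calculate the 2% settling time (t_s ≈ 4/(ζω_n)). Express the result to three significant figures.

t_s ≈ 0.000158 s

For a series RLC circuit (capacitor voltage as output), ω_n = 1/√(LC) = 1/√(4.15 mH · 194 nF) = 35200 rad/s.
ζ = (R/2)·√(C/L) = (210/2)·√(194 nF/4.15 mH) = 0.718.
t_s ≈ 4/(ζω_n) = 0.000158 s.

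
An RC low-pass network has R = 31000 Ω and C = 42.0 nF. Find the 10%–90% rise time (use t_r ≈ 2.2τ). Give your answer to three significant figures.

τ = RC = 31000 × 42.0 nF = 0.00130 s.
t_r ≈ 2.2τ = 0.00286 s.

t_r ≈ 0.00286 s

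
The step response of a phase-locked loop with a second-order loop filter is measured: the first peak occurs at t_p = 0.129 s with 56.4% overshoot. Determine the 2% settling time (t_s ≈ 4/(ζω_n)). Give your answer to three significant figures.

The overshoot fixes ζ = −ln(OS)/√(π²+ln²(OS)) = 0.179.
From t_p = π/ω_d, ω_d = π/0.129 = 24.4 rad/s, so ω_n = ω_d/√(1−ζ²) = 24.8 rad/s.
t_s ≈ 4/(ζω_n) = 4/(0.179·24.8) = 0.901 s.

t_s ≈ 0.901 s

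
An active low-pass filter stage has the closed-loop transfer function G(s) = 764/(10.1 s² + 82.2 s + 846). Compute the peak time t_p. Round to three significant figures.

Dividing through by 10.1: denominator becomes s² + 8.139 s + 83.76.
So ω_n = √83.76 = 9.15 rad/s and ζ = 8.139/(2·9.15) = 0.445.
ω_d = 9.15·√(1 − 0.445²) = 8.20 rad/s. t_p = π/ω_d = 0.383 s.

t_p ≈ 0.383 s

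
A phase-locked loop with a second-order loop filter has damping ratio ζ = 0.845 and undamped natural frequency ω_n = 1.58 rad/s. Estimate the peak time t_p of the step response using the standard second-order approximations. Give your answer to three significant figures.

The damped frequency is ω_d = ω_n√(1−ζ²) = 1.58·√(1−0.714) = 0.845 rad/s.
Peak time t_p = π/ω_d = π/0.845 = 3.72 s.

t_p ≈ 3.72 s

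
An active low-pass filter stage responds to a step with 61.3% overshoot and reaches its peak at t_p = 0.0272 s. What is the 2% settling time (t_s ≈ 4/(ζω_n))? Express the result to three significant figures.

t_s ≈ 0.222 s

The overshoot fixes ζ = −ln(OS)/√(π²+ln²(OS)) = 0.154.
t_p = π/ω_d ⇒ ω_d = 115 rad/s; then ω_n = ω_d/√(1−ζ²) = 117 rad/s.
t_s ≈ 4/(ζω_n) = 4/(0.154·117) = 0.222 s.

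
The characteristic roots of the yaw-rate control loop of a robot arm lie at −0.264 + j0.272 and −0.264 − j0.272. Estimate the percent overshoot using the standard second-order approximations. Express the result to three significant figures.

The poles are at −σ ± jω_d with σ = 0.264 and ω_d = 0.272, so ω_n = √(σ²+ω_d²) = 0.379 rad/s and ζ = σ/ω_n = 0.696.
Overshoot: exp(−π·0.696/√(1−0.696²)) = 0.0474, i.e. 4.74%.

%OS ≈ 4.74%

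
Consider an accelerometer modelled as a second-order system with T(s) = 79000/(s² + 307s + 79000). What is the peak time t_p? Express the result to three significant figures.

t_p ≈ 0.0133 s

ω_n = √79000 = 281 rad/s; ζ = 307/(2·281) = 0.546.
The damped frequency ω_d = ω_n√(1−ζ²) = 235 rad/s. Then t_p = π/ω_d = 0.0133 s.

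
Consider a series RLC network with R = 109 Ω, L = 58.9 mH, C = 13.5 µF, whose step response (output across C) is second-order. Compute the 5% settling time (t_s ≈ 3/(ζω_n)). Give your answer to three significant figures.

t_s ≈ 0.00324 s

For a series RLC circuit (capacitor voltage as output), ω_n = 1/√(LC) = 1/√(58.9 mH · 13.5 µF) = 1120 rad/s.
ζ = (R/2)·√(C/L) = (109/2)·√(13.5 µF/58.9 mH) = 0.825.
t_s ≈ 3/(ζω_n) = 0.00324 s.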